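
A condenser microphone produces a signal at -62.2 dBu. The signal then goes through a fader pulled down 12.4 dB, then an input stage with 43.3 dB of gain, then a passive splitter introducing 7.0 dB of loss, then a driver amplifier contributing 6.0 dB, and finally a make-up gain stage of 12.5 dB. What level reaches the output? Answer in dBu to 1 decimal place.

-19.8 dBu

Cascaded gains and losses add directly in dB.
-62.2 − 12.4 + 43.3 − 7.0 + 6.0 + 12.5 = -19.8 dBu.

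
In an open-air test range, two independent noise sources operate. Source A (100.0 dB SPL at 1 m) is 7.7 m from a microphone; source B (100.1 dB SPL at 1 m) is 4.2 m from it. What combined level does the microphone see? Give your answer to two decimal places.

88.74 dB SPL

At the listener: L_A = 100.0 − 20·log₁₀(7.7) = 82.270 dB; L_B = 100.1 − 20·log₁₀(4.2) = 87.635 dB.
Combined: 10·log₁₀(10^(82.270/10)+10^(87.635/10)) = 88.74 dB SPL.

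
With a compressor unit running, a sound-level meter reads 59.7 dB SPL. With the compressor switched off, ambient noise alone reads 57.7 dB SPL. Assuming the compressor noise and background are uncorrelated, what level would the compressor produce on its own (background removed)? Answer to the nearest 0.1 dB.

Remove the background by subtracting linear intensities:
L_src = 10·log₁₀(10^(59.7/10) − 10^(57.7/10)) = 10·log₁₀(344400) = 55.4 dB SPL.

55.4 dB SPL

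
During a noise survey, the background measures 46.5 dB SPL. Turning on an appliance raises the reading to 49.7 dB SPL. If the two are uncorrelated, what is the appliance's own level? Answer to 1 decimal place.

46.9 dB SPL

Subtract intensities: L_src = 10·log₁₀(10^(L_total/10) − 10^(L_bg/10)).
L_src = 10·log₁₀(10^(49.7/10) − 10^(46.5/10)) = 10·log₁₀(48660) = 46.9 dB SPL.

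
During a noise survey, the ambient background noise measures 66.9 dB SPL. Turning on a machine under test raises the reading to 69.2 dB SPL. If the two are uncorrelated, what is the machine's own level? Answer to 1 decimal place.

65.3 dB SPL

Remove the background by subtracting linear intensities:
L_src = 10·log₁₀(10^(69.2/10) − 10^(66.9/10)) = 10·log₁₀(3420000) = 65.3 dB SPL.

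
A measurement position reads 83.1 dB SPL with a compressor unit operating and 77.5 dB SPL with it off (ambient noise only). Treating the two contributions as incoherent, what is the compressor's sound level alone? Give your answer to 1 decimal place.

81.7 dB SPL

Background correction is a power subtraction:
L_src = 10·log₁₀(10^(83.1/10) − 10^(77.5/10)) = 10·log₁₀(147900000) = 81.7 dB SPL.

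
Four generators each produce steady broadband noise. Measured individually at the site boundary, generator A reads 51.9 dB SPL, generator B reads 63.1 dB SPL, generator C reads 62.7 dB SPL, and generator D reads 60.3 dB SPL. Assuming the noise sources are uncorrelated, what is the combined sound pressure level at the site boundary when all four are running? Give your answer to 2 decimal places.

67.10 dB SPL

Incoherent sources sum as intensities:
L_total = 10·log₁₀(10^(51.9/10) + 10^(63.1/10) + 10^(62.7/10) + 10^(60.3/10)) = 10·log₁₀(5130000) = 67.10 dB SPL.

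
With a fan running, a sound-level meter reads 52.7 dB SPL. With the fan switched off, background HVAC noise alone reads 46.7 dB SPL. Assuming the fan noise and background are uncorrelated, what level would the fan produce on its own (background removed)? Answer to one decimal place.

Background correction is a power subtraction:
L_src = 10·log₁₀(10^(52.7/10) − 10^(46.7/10)) = 10·log₁₀(139400) = 51.4 dB SPL.

51.4 dB SPL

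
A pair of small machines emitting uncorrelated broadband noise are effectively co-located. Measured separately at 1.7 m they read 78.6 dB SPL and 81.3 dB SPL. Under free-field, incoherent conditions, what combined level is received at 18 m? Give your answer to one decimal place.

62.7 dB SPL

Combined at 1.7 m: 10·log₁₀(10^(78.6/10)+10^(81.3/10)) = 83.17 dB SPL.
Then apply −20·log₁₀(18/1.7) = -20.50 dB → 62.7 dB SPL.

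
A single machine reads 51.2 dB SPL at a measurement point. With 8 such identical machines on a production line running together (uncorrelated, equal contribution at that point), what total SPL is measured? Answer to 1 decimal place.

60.2 dB SPL

8 equal incoherent sources raise the level by 10·log₁₀(8) = 9.03 dB.
L_total = 51.2 + 9.03 = 60.2 dB SPL.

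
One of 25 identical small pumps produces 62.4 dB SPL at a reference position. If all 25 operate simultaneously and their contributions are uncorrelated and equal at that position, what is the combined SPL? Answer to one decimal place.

25 equal incoherent sources raise the level by 10·log₁₀(25) = 13.98 dB.
L_total = 62.4 + 13.98 = 76.4 dB SPL.

76.4 dB SPL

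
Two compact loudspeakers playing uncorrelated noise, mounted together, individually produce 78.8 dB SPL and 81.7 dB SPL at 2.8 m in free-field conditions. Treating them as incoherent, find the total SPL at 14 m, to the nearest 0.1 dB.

69.5 dB SPL

Combined at 2.8 m: 10·log₁₀(10^(78.8/10)+10^(81.7/10)) = 83.50 dB SPL.
Then apply −20·log₁₀(14/2.8) = -13.98 dB → 69.5 dB SPL.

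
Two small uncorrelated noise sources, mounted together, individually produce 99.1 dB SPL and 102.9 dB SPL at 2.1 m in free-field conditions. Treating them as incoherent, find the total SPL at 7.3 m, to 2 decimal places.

Combined at 2.1 m: 10·log₁₀(10^(99.1/10)+10^(102.9/10)) = 104.413 dB SPL.
Then apply −20·log₁₀(7.3/2.1) = -10.822 dB → 93.59 dB SPL.

93.59 dB SPL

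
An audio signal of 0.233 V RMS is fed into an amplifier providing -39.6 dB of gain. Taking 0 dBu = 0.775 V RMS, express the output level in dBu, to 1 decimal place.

Input level: 20·log₁₀(0.233/0.775) = -10.44 dBu.
Output: -10.44 − 39.6 = -50.0 dBu.

-50.0 dBu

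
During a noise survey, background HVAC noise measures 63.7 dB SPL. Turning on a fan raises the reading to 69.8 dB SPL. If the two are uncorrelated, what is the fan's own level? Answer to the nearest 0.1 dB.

68.6 dB SPL

Subtract intensities: L_src = 10·log₁₀(10^(L_total/10) − 10^(L_bg/10)).
L_src = 10·log₁₀(10^(69.8/10) − 10^(63.7/10)) = 10·log₁₀(7206000) = 68.6 dB SPL.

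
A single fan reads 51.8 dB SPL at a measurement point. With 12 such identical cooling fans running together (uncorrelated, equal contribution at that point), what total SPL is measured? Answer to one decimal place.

62.6 dB SPL

12 equal incoherent sources raise the level by 10·log₁₀(12) = 10.79 dB.
L_total = 51.8 + 10.79 = 62.6 dB SPL.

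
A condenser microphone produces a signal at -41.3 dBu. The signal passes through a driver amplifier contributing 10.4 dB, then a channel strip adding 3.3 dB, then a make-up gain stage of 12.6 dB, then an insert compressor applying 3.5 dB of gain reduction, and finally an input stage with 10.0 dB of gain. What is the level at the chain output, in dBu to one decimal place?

Cascaded gains and losses add directly in dB.
-41.3 + 10.4 + 3.3 + 12.6 − 3.5 + 10.0 = -8.5 dBu.

-8.5 dBu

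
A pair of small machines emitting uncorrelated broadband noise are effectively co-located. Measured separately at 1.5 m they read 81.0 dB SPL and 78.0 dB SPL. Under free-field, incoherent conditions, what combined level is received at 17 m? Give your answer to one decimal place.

61.7 dB SPL

Combined at 1.5 m: 10·log₁₀(10^(81.0/10)+10^(78.0/10)) = 82.76 dB SPL.
Then apply −20·log₁₀(17/1.5) = -21.09 dB → 61.7 dB SPL.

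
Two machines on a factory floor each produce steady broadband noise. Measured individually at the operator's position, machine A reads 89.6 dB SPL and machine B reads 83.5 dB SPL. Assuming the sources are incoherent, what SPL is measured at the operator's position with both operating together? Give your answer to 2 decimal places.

90.55 dB SPL

Uncorrelated sources add in intensity (power), not in dB.
L_total = 10·log₁₀(10^(89.6/10) + 10^(83.5/10)) = 10·log₁₀(1136000000) = 90.55 dB SPL.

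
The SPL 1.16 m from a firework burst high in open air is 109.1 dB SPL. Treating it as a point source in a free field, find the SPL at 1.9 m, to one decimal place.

104.8 dB SPL

Free-field point source: level drops by 20·log₁₀ of the distance ratio.
ΔL = −20·log₁₀(1.9/1.16) = -4.29 dB, so L₂ = 109.1 + (-4.29) = 104.8 dB SPL.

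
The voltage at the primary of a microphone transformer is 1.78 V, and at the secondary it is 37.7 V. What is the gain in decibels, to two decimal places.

Voltage ratio → dB uses the 20·log₁₀ form:
20·log₁₀(37.7/1.78) = 20·log₁₀(21.18) = 26.52 dB.

26.52 dB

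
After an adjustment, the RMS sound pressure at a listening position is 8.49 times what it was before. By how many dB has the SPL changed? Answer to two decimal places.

SPL change from a pressure ratio uses the 20·log₁₀ form:
20·log₁₀(8.49) = 18.58 dB.

18.58 dB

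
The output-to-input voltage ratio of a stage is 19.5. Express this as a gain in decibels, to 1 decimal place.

Voltage ratio → dB uses the 20·log₁₀ form:
20·log₁₀(19.5) = 25.8 dB.

25.8 dB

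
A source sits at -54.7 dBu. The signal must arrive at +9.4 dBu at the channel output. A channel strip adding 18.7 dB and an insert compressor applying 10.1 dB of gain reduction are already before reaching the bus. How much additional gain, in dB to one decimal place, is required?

The required make-up gain is the shortfall in the dB sum.
G = +9.4 − (-54.7) − 18.7 + 10.1 = 55.5 dB.

55.5 dB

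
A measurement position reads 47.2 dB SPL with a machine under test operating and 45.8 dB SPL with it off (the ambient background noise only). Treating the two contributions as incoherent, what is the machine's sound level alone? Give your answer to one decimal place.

41.6 dB SPL

Remove the background by subtracting linear intensities:
L_src = 10·log₁₀(10^(47.2/10) − 10^(45.8/10)) = 10·log₁₀(14460) = 41.6 dB SPL.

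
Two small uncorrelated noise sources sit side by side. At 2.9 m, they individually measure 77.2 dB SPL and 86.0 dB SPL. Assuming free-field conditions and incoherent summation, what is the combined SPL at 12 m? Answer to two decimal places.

Combined at 2.9 m: 10·log₁₀(10^(77.2/10)+10^(86.0/10)) = 86.538 dB SPL.
Then apply −20·log₁₀(12/2.9) = -12.336 dB → 74.20 dB SPL.

74.20 dB SPL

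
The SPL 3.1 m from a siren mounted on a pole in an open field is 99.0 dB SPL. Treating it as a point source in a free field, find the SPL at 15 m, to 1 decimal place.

85.3 dB SPL

For a point source in a free field, ΔL = −20·log₁₀(d₂/d₁).
ΔL = −20·log₁₀(15/3.1) = -13.69 dB, so L₂ = 99.0 + (-13.69) = 85.3 dB SPL.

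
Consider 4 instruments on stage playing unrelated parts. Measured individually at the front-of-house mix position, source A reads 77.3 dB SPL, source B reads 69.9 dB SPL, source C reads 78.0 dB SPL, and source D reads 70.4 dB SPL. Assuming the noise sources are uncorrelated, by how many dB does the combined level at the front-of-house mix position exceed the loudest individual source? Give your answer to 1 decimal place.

Add the sources as powers (linear), then convert back to dB:
L_total = 10·log₁₀(10^(77.3/10) + 10^(69.9/10) + 10^(78.0/10) + 10^(70.4/10)) = 81.38 dB SPL.
Excess over the loudest (78.0 dB): 81.38 − 78.0 = 3.4 dB.

3.4 dB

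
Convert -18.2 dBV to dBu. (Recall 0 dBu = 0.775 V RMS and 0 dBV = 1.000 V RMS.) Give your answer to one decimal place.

-16.0 dBu

The offset between the scales is 20·log₁₀(0.775/1.000) = −2.214 dB.
So dBu = -18.2 + 2.214 = -16.0 dBu.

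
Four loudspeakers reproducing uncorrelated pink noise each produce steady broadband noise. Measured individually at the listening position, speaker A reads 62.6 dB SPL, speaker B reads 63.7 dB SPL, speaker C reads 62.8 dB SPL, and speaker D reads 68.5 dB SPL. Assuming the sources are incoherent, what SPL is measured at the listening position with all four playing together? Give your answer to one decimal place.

71.2 dB SPL

Incoherent sources sum as intensities:
L_total = 10·log₁₀(10^(62.6/10) + 10^(63.7/10) + 10^(62.8/10) + 10^(68.5/10)) = 10·log₁₀(13150000) = 71.2 dB SPL.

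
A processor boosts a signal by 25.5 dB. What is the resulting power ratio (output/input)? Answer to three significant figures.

Power ratio = 10^(dB/10).
10^(25.5/10) = 10^(2.550) = 355.

355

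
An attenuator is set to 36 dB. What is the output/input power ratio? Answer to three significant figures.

Power ratio = 10^(dB/10).
10^(-36/10) = 10^(-3.600) = 0.000251.

0.000251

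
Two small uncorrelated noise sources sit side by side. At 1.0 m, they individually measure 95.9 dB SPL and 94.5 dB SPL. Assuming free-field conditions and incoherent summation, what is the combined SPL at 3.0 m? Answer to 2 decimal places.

88.72 dB SPL

Combined at 1.0 m: 10·log₁₀(10^(95.9/10)+10^(94.5/10)) = 98.266 dB SPL.
Then apply −20·log₁₀(3.0/1.0) = -9.542 dB → 88.72 dB SPL.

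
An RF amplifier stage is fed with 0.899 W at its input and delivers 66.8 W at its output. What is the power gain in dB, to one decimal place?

Power ratio → dB uses the 10·log₁₀ form:
10·log₁₀(66.8/0.899) = 10·log₁₀(74.30) = 18.7 dB.

18.7 dB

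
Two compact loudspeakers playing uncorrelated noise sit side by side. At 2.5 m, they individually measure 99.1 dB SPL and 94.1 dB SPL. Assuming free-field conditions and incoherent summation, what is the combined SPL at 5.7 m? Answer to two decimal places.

Combined at 2.5 m: 10·log₁₀(10^(99.1/10)+10^(94.1/10)) = 100.293 dB SPL.
Then apply −20·log₁₀(5.7/2.5) = -7.159 dB → 93.13 dB SPL.

93.13 dB SPL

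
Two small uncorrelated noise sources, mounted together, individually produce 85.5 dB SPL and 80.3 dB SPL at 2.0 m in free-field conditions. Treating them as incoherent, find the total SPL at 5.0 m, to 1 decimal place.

78.7 dB SPL

Combined at 2.0 m: 10·log₁₀(10^(85.5/10)+10^(80.3/10)) = 86.65 dB SPL.
Then apply −20·log₁₀(5.0/2.0) = -7.96 dB → 78.7 dB SPL.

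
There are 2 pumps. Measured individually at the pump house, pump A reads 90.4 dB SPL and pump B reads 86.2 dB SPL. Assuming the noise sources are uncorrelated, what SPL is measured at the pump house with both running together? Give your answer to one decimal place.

Incoherent sources sum as intensities:
L_total = 10·log₁₀(10^(90.4/10) + 10^(86.2/10)) = 10·log₁₀(1513000000) = 91.8 dB SPL.

91.8 dB SPL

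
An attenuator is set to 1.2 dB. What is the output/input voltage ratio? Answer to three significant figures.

0.871

Voltage ratio = 10^(dB/20).
10^(-1.2/20) = 10^(-0.06000) = 0.871.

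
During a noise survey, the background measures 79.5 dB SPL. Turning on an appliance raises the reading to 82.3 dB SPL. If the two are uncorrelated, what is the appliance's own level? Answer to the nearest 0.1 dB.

79.1 dB SPL

Background correction is a power subtraction:
L_src = 10·log₁₀(10^(82.3/10) − 10^(79.5/10)) = 10·log₁₀(80700000) = 79.1 dB SPL.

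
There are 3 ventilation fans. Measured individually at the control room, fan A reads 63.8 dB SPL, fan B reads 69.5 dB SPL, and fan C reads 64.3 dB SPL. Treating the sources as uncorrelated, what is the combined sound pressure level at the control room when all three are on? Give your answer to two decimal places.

71.46 dB SPL

Add the sources as powers (linear), then convert back to dB:
L_total = 10·log₁₀(10^(63.8/10) + 10^(69.5/10) + 10^(64.3/10)) = 10·log₁₀(14000000) = 71.46 dB SPL.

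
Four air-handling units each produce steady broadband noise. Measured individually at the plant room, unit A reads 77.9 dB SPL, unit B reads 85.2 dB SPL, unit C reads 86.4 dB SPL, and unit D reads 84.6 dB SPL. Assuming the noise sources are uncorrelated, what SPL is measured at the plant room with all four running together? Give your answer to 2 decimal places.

Uncorrelated sources add in intensity (power), not in dB.
L_total = 10·log₁₀(10^(77.9/10) + 10^(85.2/10) + 10^(86.4/10) + 10^(84.6/10)) = 10·log₁₀(1118000000) = 90.48 dB SPL.

90.48 dB SPL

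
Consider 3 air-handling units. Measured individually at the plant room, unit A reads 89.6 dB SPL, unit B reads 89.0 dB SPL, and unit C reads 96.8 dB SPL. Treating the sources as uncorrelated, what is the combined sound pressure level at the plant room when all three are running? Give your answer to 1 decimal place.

98.1 dB SPL

Uncorrelated sources add in intensity (power), not in dB.
L_total = 10·log₁₀(10^(89.6/10) + 10^(89.0/10) + 10^(96.8/10)) = 10·log₁₀(6493000000) = 98.1 dB SPL.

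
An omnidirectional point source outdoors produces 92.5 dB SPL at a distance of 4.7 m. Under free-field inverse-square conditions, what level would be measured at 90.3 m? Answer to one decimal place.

Inverse-square spreading gives ΔL = −20·log₁₀(d₂/d₁).
ΔL = −20·log₁₀(90.3/4.7) = -25.67 dB, so L₂ = 92.5 + (-25.67) = 66.8 dB SPL.

66.8 dB SPL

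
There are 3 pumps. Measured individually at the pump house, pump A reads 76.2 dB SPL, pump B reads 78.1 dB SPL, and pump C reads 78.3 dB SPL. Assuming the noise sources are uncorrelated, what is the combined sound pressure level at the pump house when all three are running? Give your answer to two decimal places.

82.40 dB SPL

Uncorrelated sources add in intensity (power), not in dB.
L_total = 10·log₁₀(10^(76.2/10) + 10^(78.1/10) + 10^(78.3/10)) = 10·log₁₀(173900000) = 82.40 dB SPL.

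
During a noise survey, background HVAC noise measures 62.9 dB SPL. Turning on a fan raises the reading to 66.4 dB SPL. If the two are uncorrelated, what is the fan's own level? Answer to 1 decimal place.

63.8 dB SPL

Remove the background by subtracting linear intensities:
L_src = 10·log₁₀(10^(66.4/10) − 10^(62.9/10)) = 10·log₁₀(2415000) = 63.8 dB SPL.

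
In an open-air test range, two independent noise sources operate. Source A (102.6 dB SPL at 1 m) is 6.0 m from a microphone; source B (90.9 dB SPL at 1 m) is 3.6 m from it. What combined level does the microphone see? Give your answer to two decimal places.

87.78 dB SPL

At the listener: L_A = 102.6 − 20·log₁₀(6.0) = 87.037 dB; L_B = 90.9 − 20·log₁₀(3.6) = 79.774 dB.
Combined: 10·log₁₀(10^(87.037/10)+10^(79.774/10)) = 87.78 dB SPL.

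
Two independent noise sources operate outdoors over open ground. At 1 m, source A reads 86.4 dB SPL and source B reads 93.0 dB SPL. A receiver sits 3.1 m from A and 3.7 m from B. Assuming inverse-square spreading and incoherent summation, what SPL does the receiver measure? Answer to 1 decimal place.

82.8 dB SPL

At the listener: L_A = 86.4 − 20·log₁₀(3.1) = 76.57 dB; L_B = 93.0 − 20·log₁₀(3.7) = 81.64 dB.
Combined: 10·log₁₀(10^(76.57/10)+10^(81.64/10)) = 82.8 dB SPL.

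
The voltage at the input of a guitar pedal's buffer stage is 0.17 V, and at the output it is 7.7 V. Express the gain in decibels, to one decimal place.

Voltage ratio → dB uses the 20·log₁₀ form:
20·log₁₀(7.7/0.17) = 20·log₁₀(45.29) = 33.1 dB.

33.1 dB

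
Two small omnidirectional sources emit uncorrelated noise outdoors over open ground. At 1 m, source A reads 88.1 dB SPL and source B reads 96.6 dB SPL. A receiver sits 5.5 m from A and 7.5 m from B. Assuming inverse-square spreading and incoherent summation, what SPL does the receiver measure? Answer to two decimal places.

80.11 dB SPL

At the listener: L_A = 88.1 − 20·log₁₀(5.5) = 73.293 dB; L_B = 96.6 − 20·log₁₀(7.5) = 79.099 dB.
Combined: 10·log₁₀(10^(73.293/10)+10^(79.099/10)) = 80.11 dB SPL.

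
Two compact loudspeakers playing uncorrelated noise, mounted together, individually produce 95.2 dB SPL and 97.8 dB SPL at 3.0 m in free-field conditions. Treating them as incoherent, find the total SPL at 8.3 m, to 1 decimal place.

90.9 dB SPL

Combined at 3.0 m: 10·log₁₀(10^(95.2/10)+10^(97.8/10)) = 99.70 dB SPL.
Then apply −20·log₁₀(8.3/3.0) = -8.84 dB → 90.9 dB SPL.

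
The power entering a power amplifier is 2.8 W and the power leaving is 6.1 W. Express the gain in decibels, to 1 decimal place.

3.4 dB

Power ratio → dB uses the 10·log₁₀ form:
10·log₁₀(6.1/2.8) = 10·log₁₀(2.179) = 3.4 dB.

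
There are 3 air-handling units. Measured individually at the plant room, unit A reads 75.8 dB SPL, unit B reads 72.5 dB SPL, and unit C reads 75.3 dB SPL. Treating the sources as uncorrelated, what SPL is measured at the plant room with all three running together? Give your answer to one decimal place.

Uncorrelated sources add in intensity (power), not in dB.
L_total = 10·log₁₀(10^(75.8/10) + 10^(72.5/10) + 10^(75.3/10)) = 10·log₁₀(89690000) = 79.5 dB SPL.

79.5 dB SPL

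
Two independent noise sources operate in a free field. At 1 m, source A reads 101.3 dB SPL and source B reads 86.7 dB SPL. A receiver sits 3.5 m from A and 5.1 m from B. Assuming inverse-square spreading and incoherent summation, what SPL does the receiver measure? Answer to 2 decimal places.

90.49 dB SPL

At the listener: L_A = 101.3 − 20·log₁₀(3.5) = 90.419 dB; L_B = 86.7 − 20·log₁₀(5.1) = 72.549 dB.
Combined: 10·log₁₀(10^(90.419/10)+10^(72.549/10)) = 90.49 dB SPL.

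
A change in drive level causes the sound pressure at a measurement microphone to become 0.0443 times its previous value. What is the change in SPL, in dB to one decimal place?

-27.1 dB

Sound pressure is an amplitude quantity: ΔL = 20·log₁₀(p₂/p₁).
20·log₁₀(0.0443) = -27.1 dB.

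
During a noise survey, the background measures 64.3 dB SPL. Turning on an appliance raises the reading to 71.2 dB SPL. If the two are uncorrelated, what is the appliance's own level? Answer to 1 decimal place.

70.2 dB SPL

Remove the background by subtracting linear intensities:
L_src = 10·log₁₀(10^(71.2/10) − 10^(64.3/10)) = 10·log₁₀(10490000) = 70.2 dB SPL.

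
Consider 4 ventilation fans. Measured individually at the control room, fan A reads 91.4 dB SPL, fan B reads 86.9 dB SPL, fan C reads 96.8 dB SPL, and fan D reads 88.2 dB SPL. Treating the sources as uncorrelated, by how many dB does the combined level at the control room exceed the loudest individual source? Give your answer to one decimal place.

Add the sources as powers (linear), then convert back to dB:
L_total = 10·log₁₀(10^(91.4/10) + 10^(86.9/10) + 10^(96.8/10) + 10^(88.2/10)) = 98.64 dB SPL.
Excess over the loudest (96.8 dB): 98.64 − 96.8 = 1.8 dB.

1.8 dB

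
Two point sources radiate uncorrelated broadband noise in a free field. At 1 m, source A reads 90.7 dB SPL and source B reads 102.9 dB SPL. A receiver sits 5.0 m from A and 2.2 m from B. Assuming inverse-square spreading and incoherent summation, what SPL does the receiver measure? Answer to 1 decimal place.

96.1 dB SPL

At the listener: L_A = 90.7 − 20·log₁₀(5.0) = 76.72 dB; L_B = 102.9 − 20·log₁₀(2.2) = 96.05 dB.
Combined: 10·log₁₀(10^(76.72/10)+10^(96.05/10)) = 96.1 dB SPL.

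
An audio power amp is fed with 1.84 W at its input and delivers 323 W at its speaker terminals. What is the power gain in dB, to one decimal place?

22.4 dB

For a power ratio, dB = 10·log₁₀(P₂/P₁).
10·log₁₀(323/1.84) = 10·log₁₀(175.5) = 22.4 dB.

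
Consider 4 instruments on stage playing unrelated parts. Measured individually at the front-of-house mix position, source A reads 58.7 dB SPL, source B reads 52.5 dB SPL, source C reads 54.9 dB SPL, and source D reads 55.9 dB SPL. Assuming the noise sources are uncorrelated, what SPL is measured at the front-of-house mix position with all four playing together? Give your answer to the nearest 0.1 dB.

62.1 dB SPL

Uncorrelated sources add in intensity (power), not in dB.
L_total = 10·log₁₀(10^(58.7/10) + 10^(52.5/10) + 10^(54.9/10) + 10^(55.9/10)) = 10·log₁₀(1617000) = 62.1 dB SPL.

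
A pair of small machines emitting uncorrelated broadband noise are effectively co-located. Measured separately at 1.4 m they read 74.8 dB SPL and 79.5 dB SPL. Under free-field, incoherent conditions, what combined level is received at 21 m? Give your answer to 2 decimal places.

57.25 dB SPL

Combined at 1.4 m: 10·log₁₀(10^(74.8/10)+10^(79.5/10)) = 80.767 dB SPL.
Then apply −20·log₁₀(21/1.4) = -23.522 dB → 57.25 dB SPL.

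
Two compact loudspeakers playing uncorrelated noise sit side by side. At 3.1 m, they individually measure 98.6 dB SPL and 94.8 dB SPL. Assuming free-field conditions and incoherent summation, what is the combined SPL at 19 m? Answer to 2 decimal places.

84.37 dB SPL

Combined at 3.1 m: 10·log₁₀(10^(98.6/10)+10^(94.8/10)) = 100.113 dB SPL.
Then apply −20·log₁₀(19/3.1) = -15.748 dB → 84.37 dB SPL.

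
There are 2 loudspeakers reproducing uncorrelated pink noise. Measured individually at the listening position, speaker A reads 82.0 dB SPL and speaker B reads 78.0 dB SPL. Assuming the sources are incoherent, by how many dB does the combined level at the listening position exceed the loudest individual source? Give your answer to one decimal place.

1.5 dB

Add the sources as powers (linear), then convert back to dB:
L_total = 10·log₁₀(10^(82.0/10) + 10^(78.0/10)) = 83.46 dB SPL.
Excess over the loudest (82.0 dB): 83.46 − 82.0 = 1.5 dB.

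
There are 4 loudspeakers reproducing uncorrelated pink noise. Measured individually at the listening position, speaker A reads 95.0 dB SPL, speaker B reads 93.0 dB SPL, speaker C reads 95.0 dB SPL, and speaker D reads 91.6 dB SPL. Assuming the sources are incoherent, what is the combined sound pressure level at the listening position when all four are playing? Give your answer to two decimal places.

Uncorrelated sources add in intensity (power), not in dB.
L_total = 10·log₁₀(10^(95.0/10) + 10^(93.0/10) + 10^(95.0/10) + 10^(91.6/10)) = 10·log₁₀(9765000000) = 99.90 dB SPL.

99.90 dB SPL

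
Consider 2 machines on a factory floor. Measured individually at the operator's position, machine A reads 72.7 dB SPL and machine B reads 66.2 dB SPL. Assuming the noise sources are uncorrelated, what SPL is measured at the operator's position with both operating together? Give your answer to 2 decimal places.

Uncorrelated sources add in intensity (power), not in dB.
L_total = 10·log₁₀(10^(72.7/10) + 10^(66.2/10)) = 10·log₁₀(22790000) = 73.58 dB SPL.

73.58 dB SPL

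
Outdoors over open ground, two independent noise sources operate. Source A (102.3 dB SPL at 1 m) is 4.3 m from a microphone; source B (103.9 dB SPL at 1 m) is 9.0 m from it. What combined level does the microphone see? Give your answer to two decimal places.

At the listener: L_A = 102.3 − 20·log₁₀(4.3) = 89.631 dB; L_B = 103.9 − 20·log₁₀(9.0) = 84.815 dB.
Combined: 10·log₁₀(10^(89.631/10)+10^(84.815/10)) = 90.87 dB SPL.

90.87 dB SPL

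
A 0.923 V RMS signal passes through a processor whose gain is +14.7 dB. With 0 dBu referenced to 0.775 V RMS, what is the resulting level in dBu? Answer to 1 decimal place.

Input level: 20·log₁₀(0.923/0.775) = 1.52 dBu.
Output: 1.52 + 14.7 = +16.2 dBu.

+16.2 dBu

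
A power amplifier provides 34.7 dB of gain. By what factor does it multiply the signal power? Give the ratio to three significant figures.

Power ratio = 10^(dB/10).
10^(34.7/10) = 10^(3.470) = 2950.

2950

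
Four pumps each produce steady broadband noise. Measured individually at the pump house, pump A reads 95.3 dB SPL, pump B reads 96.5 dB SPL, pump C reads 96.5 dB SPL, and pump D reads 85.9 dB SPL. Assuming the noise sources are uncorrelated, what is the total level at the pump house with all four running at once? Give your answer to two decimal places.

101.04 dB SPL

Uncorrelated sources add in intensity (power), not in dB.
L_total = 10·log₁₀(10^(95.3/10) + 10^(96.5/10) + 10^(96.5/10) + 10^(85.9/10)) = 10·log₁₀(12711000000) = 101.04 dB SPL.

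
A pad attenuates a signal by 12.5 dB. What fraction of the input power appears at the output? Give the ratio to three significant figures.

Power ratio = 10^(dB/10).
10^(-12.5/10) = 10^(-1.250) = 0.0562.

0.0562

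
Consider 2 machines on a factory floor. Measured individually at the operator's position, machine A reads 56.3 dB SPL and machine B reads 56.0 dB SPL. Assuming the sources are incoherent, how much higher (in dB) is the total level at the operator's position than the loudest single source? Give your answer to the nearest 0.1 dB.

Add the sources as powers (linear), then convert back to dB:
L_total = 10·log₁₀(10^(56.3/10) + 10^(56.0/10)) = 59.16 dB SPL.
Excess over the loudest (56.3 dB): 59.16 − 56.3 = 2.9 dB.

2.9 dB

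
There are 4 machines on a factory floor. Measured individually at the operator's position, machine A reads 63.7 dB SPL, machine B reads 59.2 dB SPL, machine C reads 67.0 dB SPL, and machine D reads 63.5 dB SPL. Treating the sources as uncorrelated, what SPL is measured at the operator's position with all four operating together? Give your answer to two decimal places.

Add the sources as powers (linear), then convert back to dB:
L_total = 10·log₁₀(10^(63.7/10) + 10^(59.2/10) + 10^(67.0/10) + 10^(63.5/10)) = 10·log₁₀(10430000) = 70.18 dB SPL.

70.18 dB SPL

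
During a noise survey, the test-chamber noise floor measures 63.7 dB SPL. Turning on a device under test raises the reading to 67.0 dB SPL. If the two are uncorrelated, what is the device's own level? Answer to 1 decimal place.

64.3 dB SPL

Background correction is a power subtraction:
L_src = 10·log₁₀(10^(67.0/10) − 10^(63.7/10)) = 10·log₁₀(2668000) = 64.3 dB SPL.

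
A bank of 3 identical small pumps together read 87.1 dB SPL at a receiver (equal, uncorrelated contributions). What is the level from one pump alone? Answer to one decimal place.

3 equal incoherent sources add 10·log₁₀(3) = 4.77 dB over one source.
L_one = 87.1 − 4.77 = 82.3 dB SPL.

82.3 dB SPL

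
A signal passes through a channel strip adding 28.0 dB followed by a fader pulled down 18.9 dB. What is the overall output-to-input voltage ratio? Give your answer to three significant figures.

Net gain = 28.0 + (−18.9) = 9.1 dB.
Voltage ratio = 10^(9.1/20) = 2.85.

2.85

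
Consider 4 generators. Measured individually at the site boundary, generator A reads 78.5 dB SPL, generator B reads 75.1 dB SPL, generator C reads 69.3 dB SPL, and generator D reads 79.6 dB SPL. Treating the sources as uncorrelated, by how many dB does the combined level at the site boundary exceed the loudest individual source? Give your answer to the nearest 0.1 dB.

Incoherent sources sum as intensities:
L_total = 10·log₁₀(10^(78.5/10) + 10^(75.1/10) + 10^(69.3/10) + 10^(79.6/10)) = 83.07 dB SPL.
Excess over the loudest (79.6 dB): 83.07 − 79.6 = 3.5 dB.

3.5 dB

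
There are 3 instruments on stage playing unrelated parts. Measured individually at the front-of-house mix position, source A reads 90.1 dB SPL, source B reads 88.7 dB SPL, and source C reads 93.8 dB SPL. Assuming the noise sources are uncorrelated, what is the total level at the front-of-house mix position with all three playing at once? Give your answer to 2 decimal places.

96.19 dB SPL

Incoherent sources sum as intensities:
L_total = 10·log₁₀(10^(90.1/10) + 10^(88.7/10) + 10^(93.8/10)) = 10·log₁₀(4163000000) = 96.19 dB SPL.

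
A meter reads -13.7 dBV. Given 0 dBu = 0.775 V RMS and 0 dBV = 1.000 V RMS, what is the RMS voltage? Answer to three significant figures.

0.207 V

V = 1.000 V × 10^(-13.7/20).
= 1.000 × 0.2065 = 0.207 V.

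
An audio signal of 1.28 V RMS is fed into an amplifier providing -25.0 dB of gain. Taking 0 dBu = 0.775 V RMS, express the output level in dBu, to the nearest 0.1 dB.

-20.6 dBu

Input level: 20·log₁₀(1.28/0.775) = 4.36 dBu.
Output: 4.36 − 25.0 = -20.6 dBu.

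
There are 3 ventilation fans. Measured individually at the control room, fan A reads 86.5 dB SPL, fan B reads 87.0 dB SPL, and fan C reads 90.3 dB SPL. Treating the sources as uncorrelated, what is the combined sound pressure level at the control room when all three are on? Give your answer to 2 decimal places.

93.05 dB SPL

Incoherent sources sum as intensities:
L_total = 10·log₁₀(10^(86.5/10) + 10^(87.0/10) + 10^(90.3/10)) = 10·log₁₀(2019000000) = 93.05 dB SPL.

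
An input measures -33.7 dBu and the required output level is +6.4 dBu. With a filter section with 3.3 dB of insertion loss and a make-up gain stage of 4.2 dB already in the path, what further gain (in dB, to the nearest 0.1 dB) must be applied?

The required make-up gain is the shortfall in the dB sum.
G = +6.4 − (-33.7) + 3.3 − 4.2 = 39.2 dB.

39.2 dB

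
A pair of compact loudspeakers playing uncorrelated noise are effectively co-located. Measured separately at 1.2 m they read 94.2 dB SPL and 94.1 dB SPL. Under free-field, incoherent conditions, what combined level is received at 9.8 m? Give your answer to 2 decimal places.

Combined at 1.2 m: 10·log₁₀(10^(94.2/10)+10^(94.1/10)) = 97.161 dB SPL.
Then apply −20·log₁₀(9.8/1.2) = -18.241 dB → 78.92 dB SPL.

78.92 dB SPL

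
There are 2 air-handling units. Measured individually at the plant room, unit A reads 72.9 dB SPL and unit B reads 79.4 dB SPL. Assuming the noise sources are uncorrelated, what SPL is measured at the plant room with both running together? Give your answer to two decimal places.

80.28 dB SPL

Uncorrelated sources add in intensity (power), not in dB.
L_total = 10·log₁₀(10^(72.9/10) + 10^(79.4/10)) = 10·log₁₀(106600000) = 80.28 dB SPL.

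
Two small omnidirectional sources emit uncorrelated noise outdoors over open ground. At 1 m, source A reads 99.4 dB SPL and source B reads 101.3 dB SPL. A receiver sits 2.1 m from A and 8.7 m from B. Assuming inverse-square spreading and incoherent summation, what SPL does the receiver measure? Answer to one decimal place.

At the listener: L_A = 99.4 − 20·log₁₀(2.1) = 92.96 dB; L_B = 101.3 − 20·log₁₀(8.7) = 82.51 dB.
Combined: 10·log₁₀(10^(92.96/10)+10^(82.51/10)) = 93.3 dB SPL.

93.3 dB SPL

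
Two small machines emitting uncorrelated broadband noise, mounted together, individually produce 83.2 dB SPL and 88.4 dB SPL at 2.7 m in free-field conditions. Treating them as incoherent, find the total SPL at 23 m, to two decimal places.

Combined at 2.7 m: 10·log₁₀(10^(83.2/10)+10^(88.4/10)) = 89.546 dB SPL.
Then apply −20·log₁₀(23/2.7) = -18.607 dB → 70.94 dB SPL.

70.94 dB SPL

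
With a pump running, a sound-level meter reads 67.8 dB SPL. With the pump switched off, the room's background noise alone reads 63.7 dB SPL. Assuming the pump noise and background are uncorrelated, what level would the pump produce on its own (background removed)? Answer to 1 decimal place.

65.7 dB SPL

Background correction is a power subtraction:
L_src = 10·log₁₀(10^(67.8/10) − 10^(63.7/10)) = 10·log₁₀(3681000) = 65.7 dB SPL.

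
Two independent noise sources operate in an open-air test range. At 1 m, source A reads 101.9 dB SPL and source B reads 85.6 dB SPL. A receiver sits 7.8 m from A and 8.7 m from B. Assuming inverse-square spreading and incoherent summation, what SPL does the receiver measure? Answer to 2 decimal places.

84.14 dB SPL

At the listener: L_A = 101.9 − 20·log₁₀(7.8) = 84.058 dB; L_B = 85.6 − 20·log₁₀(8.7) = 66.810 dB.
Combined: 10·log₁₀(10^(84.058/10)+10^(66.810/10)) = 84.14 dB SPL.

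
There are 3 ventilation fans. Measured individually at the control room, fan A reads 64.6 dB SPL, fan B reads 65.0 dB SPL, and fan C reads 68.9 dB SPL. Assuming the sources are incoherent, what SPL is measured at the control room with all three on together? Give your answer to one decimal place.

71.4 dB SPL

Add the sources as powers (linear), then convert back to dB:
L_total = 10·log₁₀(10^(64.6/10) + 10^(65.0/10) + 10^(68.9/10)) = 10·log₁₀(13810000) = 71.4 dB SPL.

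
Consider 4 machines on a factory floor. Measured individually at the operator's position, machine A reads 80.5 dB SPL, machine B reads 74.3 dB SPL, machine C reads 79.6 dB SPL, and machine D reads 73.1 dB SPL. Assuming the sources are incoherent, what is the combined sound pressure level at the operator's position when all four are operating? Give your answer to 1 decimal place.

Add the sources as powers (linear), then convert back to dB:
L_total = 10·log₁₀(10^(80.5/10) + 10^(74.3/10) + 10^(79.6/10) + 10^(73.1/10)) = 10·log₁₀(250700000) = 84.0 dB SPL.

84.0 dB SPL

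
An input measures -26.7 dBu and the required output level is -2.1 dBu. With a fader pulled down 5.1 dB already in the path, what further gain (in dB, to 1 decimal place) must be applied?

The required make-up gain is the shortfall in the dB sum.
G = -2.1 − (-26.7) + 5.1 = 29.7 dB.

29.7 dB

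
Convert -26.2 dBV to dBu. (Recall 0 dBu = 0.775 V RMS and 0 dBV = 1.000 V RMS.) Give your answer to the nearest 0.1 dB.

The offset between the scales is 20·log₁₀(0.775/1.000) = −2.214 dB.
So dBu = -26.2 + 2.214 = -24.0 dBu.

-24.0 dBu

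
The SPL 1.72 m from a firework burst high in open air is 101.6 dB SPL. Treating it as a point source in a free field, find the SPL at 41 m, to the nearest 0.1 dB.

74.1 dB SPL

Inverse-square spreading gives ΔL = −20·log₁₀(d₂/d₁).
ΔL = −20·log₁₀(41/1.72) = -27.55 dB, so L₂ = 101.6 + (-27.55) = 74.1 dB SPL.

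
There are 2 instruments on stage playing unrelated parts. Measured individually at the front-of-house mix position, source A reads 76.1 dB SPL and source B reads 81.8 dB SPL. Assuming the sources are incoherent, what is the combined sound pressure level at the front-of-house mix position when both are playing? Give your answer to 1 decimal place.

82.8 dB SPL

Add the sources as powers (linear), then convert back to dB:
L_total = 10·log₁₀(10^(76.1/10) + 10^(81.8/10)) = 10·log₁₀(192100000) = 82.8 dB SPL.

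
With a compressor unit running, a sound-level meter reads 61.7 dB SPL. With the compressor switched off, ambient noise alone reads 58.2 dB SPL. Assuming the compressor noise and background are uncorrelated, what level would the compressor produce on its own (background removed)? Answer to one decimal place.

Subtract intensities: L_src = 10·log₁₀(10^(L_total/10) − 10^(L_bg/10)).
L_src = 10·log₁₀(10^(61.7/10) − 10^(58.2/10)) = 10·log₁₀(818400) = 59.1 dB SPL.

59.1 dB SPL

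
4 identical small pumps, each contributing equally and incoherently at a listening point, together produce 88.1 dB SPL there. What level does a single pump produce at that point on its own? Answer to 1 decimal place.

4 equal incoherent sources add 10·log₁₀(4) = 6.02 dB over one source.
L_one = 88.1 − 6.02 = 82.1 dB SPL.

82.1 dB SPL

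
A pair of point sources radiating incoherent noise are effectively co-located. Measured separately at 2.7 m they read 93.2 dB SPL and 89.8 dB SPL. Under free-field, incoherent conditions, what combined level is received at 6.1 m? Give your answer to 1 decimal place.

Combined at 2.7 m: 10·log₁₀(10^(93.2/10)+10^(89.8/10)) = 94.83 dB SPL.
Then apply −20·log₁₀(6.1/2.7) = -7.08 dB → 87.8 dB SPL.

87.8 dB SPL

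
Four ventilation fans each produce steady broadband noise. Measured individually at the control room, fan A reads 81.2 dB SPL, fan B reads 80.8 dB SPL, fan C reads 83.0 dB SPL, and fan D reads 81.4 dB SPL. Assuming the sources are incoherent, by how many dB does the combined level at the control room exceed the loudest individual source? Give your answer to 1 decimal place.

Incoherent sources sum as intensities:
L_total = 10·log₁₀(10^(81.2/10) + 10^(80.8/10) + 10^(83.0/10) + 10^(81.4/10)) = 87.71 dB SPL.
Excess over the loudest (83.0 dB): 87.71 − 83.0 = 4.7 dB.

4.7 dB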